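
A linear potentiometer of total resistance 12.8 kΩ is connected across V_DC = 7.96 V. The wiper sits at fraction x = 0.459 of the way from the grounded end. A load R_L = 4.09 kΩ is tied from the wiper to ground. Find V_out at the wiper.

V_out ≈ 2.06 V

The pot divides into 6.925 kΩ above the wiper and 5.875 kΩ below.
R_L loads the lower segment: effective lower R = 2.411 kΩ.
Then V_out = V_DC · 2.411/(6.925 + 2.411) = 2.056 V.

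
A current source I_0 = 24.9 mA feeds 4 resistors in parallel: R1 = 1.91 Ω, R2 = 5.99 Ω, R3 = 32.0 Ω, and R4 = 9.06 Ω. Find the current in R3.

I ≈ 0.935 mA

Total conductance ΣG = 1/1.91 + 1/5.99 + 1/32.0 + 1/9.06 = 0.8321 (units of 1/Ω).
Current divider: I(R3) = I_0 · G_k/ΣG = 24.9 × (0.03125/0.8321) = 24.9 × 0.03755 = 0.9351 mA.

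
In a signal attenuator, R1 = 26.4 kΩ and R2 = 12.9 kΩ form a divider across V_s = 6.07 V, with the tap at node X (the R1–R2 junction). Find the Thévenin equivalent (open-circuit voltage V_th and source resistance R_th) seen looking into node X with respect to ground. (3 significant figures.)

V_th ≈ 1.99 V, R_th ≈ 8.67 kΩ

Open-circuit (no load on X): V_th = V_s · R2/(R1 + R2) = 6.07 × 12.9/(26.40 + 12.9) = 1.992 V.
Zeroing V_s shorts the top of R1 to ground, so R_th = R1 ‖ R2 = 8.666 kΩ.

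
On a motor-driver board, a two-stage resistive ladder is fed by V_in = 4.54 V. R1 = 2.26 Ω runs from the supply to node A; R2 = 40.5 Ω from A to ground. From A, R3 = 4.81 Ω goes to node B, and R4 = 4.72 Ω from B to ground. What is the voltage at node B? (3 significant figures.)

V_B ≈ 1.74 V

Node A sees R2 in parallel with the series input of stage 2, R3 + R4 = 9.530 Ω.
Effective lower resistance at A: R2 ‖ 9.530 = 7.715 Ω.
V_A = 4.54 × 7.715/(2.26 + 7.715) = 3.511 V.
Stage 2 is unloaded, so V_B = V_A · R4/(R3+R4) = 3.511 × 4.72/9.530 = 1.739 V.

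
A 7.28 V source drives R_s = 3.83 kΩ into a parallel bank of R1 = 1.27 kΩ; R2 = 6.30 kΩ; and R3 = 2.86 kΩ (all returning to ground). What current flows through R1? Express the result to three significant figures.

I ≈ 0.961 mA

Equivalent of the parallel group: R_p = 0.7717 kΩ.
V_A by voltage divider: V_A = 7.28 × 0.7717/(3.83 + 0.7717) = 1.221 V.
I(R1) = V_A / R1 = 1.221/1.27 = 0.9613 mA.
(Check via current divider: I_total = 1.582 mA; share G_k/ΣG = 0.6077 → same result.)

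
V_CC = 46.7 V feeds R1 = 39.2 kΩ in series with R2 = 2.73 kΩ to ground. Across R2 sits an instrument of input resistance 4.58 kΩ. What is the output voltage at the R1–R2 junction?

V_out ≈ 1.95 V

The load sits in parallel with R2, giving an effective lower resistance R2' = R2·R_L/(R2+R_L) = 1.710 kΩ.
Then V_out = V_CC · R2'/(R1 + R2') = 46.7 × 1.710/40.91 = 1.953 V.
(Unloaded it would be 3.04 V; the load pulls it down.)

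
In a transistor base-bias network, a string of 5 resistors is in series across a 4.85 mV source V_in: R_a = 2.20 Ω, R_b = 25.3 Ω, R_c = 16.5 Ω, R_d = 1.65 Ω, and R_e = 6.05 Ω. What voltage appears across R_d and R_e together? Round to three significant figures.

V ≈ 0.722 mV

Series total: ΣR = 2.20 + 25.3 + 16.5 + 1.65 + 6.05 = 51.70 Ω.
R_{R_d..R_e} = 1.65 + 6.05 = 7.700 Ω.
V = V_in · R/ΣR = 4.85 × 0.1489 = 0.7223 mV.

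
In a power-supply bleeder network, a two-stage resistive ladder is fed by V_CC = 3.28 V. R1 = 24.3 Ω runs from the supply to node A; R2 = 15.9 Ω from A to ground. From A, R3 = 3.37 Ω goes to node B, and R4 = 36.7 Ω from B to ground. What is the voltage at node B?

V_B ≈ 0.958 V

Looking into the second stage from A: R3 + R4 = 40.07 Ω appears in parallel with R2.
R2 ‖ (R3+R4) = 11.38 Ω.
So V_A = 3.28 × 0.3190 = 1.046 V.
Stage 2 is unloaded, so V_B = V_A · R4/(R3+R4) = 1.046 × 36.7/40.07 = 0.9583 V.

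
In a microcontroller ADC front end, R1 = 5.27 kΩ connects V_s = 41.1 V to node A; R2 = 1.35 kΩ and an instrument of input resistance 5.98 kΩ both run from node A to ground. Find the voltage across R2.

R2 ‖ R_L = (1.35 × 5.98)/(1.35 + 5.98) = 1.101 kΩ.
Voltage divider with the loaded lower leg: V_out = 41.1 × 1.101/(5.27 + 1.101) = 41.1 × 0.1729 = 7.105 V.
(Unloaded it would be 8.38 V; the load pulls it down.)

V_out ≈ 7.10 V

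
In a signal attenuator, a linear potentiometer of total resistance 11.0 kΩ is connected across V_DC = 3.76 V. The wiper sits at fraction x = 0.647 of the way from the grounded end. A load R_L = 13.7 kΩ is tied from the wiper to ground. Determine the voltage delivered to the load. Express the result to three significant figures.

V_out ≈ 2.06 V

Split the track: R_lower = x·R_p = 7.117 kΩ, R_upper = (1−x)·R_p = 3.883 kΩ.
Lower segment in parallel with the load: 7.117 ‖ 13.7 = 4.684 kΩ.
Loaded-divider output: V_out = 3.76 × 0.5467 = 2.056 V.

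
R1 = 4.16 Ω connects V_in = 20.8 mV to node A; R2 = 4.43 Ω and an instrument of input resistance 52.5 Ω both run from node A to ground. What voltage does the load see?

First combine the lower leg with the load: R2 ‖ R_L = 4.085 Ω.
Voltage divider with the loaded lower leg: V_out = 20.8 × 4.085/(4.16 + 4.085) = 20.8 × 0.4955 = 10.31 mV.

V_out ≈ 10.3 mV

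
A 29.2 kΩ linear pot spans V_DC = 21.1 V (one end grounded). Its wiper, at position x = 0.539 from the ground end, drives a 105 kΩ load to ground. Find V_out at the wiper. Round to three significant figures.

V_out ≈ 10.6 V

Split the track: R_lower = x·R_p = 15.74 kΩ, R_upper = (1−x)·R_p = 13.46 kΩ.
(x·R_p) ‖ R_L = 13.69 kΩ.
V_out = 21.1 × 13.69/(13.46 + 13.69) = 10.64 V.
(Unloaded: V_out = x·V_DC = 11.4 V.)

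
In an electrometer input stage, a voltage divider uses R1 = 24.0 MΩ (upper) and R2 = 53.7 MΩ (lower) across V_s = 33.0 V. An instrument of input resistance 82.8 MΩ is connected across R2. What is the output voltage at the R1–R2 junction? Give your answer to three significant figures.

V_out ≈ 19.0 V

R2 ‖ R_L = (53.7 × 82.8)/(53.7 + 82.8) = 32.57 MΩ.
Now apply the divider: V_out = 33.0 × 0.5758 = 19.00 V.
(Unloaded it would be 22.8 V; the load pulls it down.)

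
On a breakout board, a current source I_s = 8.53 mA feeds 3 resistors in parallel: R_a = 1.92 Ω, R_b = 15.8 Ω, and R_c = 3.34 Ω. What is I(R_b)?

I ≈ 0.611 mA

ΣG = 1/1.92 + 1/15.8 + 1/3.34 = 0.8835.
By the current-divider rule, I = I_s · G_k/ΣG = 8.53 × 0.07163 = 0.6110 mA.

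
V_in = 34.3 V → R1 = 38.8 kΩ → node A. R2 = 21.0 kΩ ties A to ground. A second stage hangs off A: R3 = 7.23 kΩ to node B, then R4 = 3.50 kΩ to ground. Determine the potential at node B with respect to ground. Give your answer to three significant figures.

V_B ≈ 1.73 V

Looking into the second stage from A: R3 + R4 = 10.73 kΩ appears in parallel with R2.
Effective lower resistance at A: R2 ‖ 10.73 = 7.101 kΩ.
V_A = 34.3 × 7.101/(38.8 + 7.101) = 5.307 V.
Then the unloaded second divider: V_B = V_A × R4/(R3+R4) = 5.307 × 0.3262 = 1.731 V.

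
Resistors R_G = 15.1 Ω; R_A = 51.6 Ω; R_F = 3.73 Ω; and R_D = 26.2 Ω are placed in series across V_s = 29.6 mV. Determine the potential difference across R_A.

V ≈ 15.8 mV

Series total: ΣR = 15.1 + 51.6 + 3.73 + 26.2 = 96.63 Ω.
By the voltage-divider rule, V = 29.6 × 51.60/96.63 = 15.81 mV.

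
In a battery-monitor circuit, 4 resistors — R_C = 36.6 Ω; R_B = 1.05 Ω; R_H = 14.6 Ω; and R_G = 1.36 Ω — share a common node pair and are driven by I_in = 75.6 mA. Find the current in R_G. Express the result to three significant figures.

Conductances: ΣG = 1/36.6 + 1/1.05 + 1/14.6 + 1/1.36 = 1.783 (1/Ω).
By the current-divider rule, I = I_in · G_k/ΣG = 75.6 × 0.4123 = 31.17 mA.

I ≈ 31.2 mA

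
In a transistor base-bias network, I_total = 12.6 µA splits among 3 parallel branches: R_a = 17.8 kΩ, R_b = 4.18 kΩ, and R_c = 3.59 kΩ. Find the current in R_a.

I ≈ 1.23 µA

Conductances: ΣG = 1/17.8 + 1/4.18 + 1/3.59 = 0.5740 (1/kΩ).
By the current-divider rule, I = I_total · G_k/ΣG = 12.6 × 0.09788 = 1.233 µA.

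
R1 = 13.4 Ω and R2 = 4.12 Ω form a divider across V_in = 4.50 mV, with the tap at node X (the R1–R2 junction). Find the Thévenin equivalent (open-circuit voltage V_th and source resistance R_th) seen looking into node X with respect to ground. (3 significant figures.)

Open-circuit (no load on X): V_th = V_in · R2/(R1 + R2) = 4.50 × 4.12/(13.40 + 4.12) = 1.058 mV.
Zeroing V_in shorts the top of R1 to ground, so R_th = R1 ‖ R2 = 3.151 Ω.

V_th ≈ 1.06 mV, R_th ≈ 3.15 Ω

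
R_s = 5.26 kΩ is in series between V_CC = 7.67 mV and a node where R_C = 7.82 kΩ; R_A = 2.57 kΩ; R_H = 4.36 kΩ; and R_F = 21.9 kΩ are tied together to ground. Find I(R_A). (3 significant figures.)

I ≈ 0.578 µA

Combine the parallel branches: R_p = (1/7.82 + 1/2.57 + 1/4.36 + 1/21.9)⁻¹ = 1.263 kΩ.
Node voltage V_A = V_CC · R_p/(R_s + R_p) = 7.67 × 0.1936 = 1.485 mV.
Branch current I = V_A/R_A = 1.485/2.57 = 0.5777 µA.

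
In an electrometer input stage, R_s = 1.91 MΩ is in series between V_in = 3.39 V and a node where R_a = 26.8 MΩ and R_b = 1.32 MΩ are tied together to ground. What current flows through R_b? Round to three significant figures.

I ≈ 1.02 µA

Parallel bank: R_p = 1/(1/26.8 + 1/1.32) = 1.258 MΩ.
Node voltage V_A = V_in · R_p/(R_s + R_p) = 3.39 × 0.3971 = 1.346 V.
Branch current I = V_A/R_b = 1.346/1.32 = 1.020 µA.
(Equivalently: I_total = 1.070 µA, then current-divider fraction G_k/ΣG = 0.9531.)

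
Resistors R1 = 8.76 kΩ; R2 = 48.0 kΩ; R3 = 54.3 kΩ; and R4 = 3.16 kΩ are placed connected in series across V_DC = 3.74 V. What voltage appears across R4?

Total series resistance ΣR = 8.76 + 48.0 + 54.3 + 3.16 = 114.2 kΩ.
V = V_DC · R/ΣR = 3.74 × 0.02767 = 0.1035 V.

V ≈ 0.103 V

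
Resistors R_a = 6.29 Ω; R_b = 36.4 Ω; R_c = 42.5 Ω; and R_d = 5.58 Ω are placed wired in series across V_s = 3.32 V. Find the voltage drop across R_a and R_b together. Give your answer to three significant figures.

V ≈ 1.56 V

Total series resistance ΣR = 6.29 + 36.4 + 42.5 + 5.58 = 90.77 Ω.
R_{R_a..R_b} = 6.29 + 36.4 = 42.69 Ω.
By the voltage-divider rule, V = 3.32 × 42.69/90.77 = 1.561 V.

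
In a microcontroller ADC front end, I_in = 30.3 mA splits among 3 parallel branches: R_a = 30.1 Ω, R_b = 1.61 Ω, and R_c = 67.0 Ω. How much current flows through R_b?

ΣG = 1/30.1 + 1/1.61 + 1/67.0 = 0.6693.
By the current-divider rule, I = I_in · G_k/ΣG = 30.3 × 0.9281 = 28.12 mA.

I ≈ 28.1 mA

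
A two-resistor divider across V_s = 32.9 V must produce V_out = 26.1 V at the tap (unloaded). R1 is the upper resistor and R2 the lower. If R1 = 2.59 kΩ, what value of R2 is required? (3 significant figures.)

R2 ≈ 9.94 kΩ

Required fraction k = V_out/V_s = 0.7933.
So R2 = R1 · V_out/(V_s − V_out) = 2.59 × 26.1/(32.9 − 26.1) = 2.59 × 3.838 = 9.941 kΩ.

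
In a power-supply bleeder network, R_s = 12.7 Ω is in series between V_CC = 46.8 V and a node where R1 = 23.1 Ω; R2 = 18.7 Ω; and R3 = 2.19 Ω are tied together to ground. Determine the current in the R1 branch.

I ≈ 0.252 A

Combine the parallel branches: R_p = (1/23.1 + 1/18.7 + 1/2.19)⁻¹ = 1.807 Ω.
V_A = 46.8 × 1.807/14.51 = 5.830 V.
I(R1) = V_A / R1 = 5.830/23.1 = 0.2524 A.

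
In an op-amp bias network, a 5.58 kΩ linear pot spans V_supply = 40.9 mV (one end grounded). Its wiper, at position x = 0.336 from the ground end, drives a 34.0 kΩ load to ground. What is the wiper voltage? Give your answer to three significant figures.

V_out ≈ 13.3 mV

The pot divides into 3.705 kΩ above the wiper and 1.875 kΩ below.
R_L loads the lower segment: effective lower R = 1.777 kΩ.
Then V_out = V_supply · 1.777/(3.705 + 1.777) = 13.26 mV.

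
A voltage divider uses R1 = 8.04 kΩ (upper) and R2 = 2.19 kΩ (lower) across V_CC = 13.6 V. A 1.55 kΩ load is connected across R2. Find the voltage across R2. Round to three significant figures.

R2 ‖ R_L = (2.19 × 1.55)/(2.19 + 1.55) = 0.9076 kΩ.
Voltage divider with the loaded lower leg: V_out = 13.6 × 0.9076/(8.04 + 0.9076) = 13.6 × 0.1014 = 1.380 V.
(Unloaded it would be 2.91 V; the load pulls it down.)

V_out ≈ 1.38 V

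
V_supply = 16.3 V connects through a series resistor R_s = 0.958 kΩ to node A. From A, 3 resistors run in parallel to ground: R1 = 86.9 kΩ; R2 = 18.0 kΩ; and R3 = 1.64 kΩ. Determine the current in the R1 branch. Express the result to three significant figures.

Equivalent of the parallel group: R_p = 1.477 kΩ.
Node voltage V_A = V_supply · R_p/(R_s + R_p) = 16.3 × 0.6067 = 9.888 V.
I(R1) = V_A / R1 = 9.888/86.9 = 0.1138 mA.
(Equivalently: I_total = 6.693 mA, then current-divider fraction G_k/ΣG = 0.01700.)

I ≈ 0.114 mA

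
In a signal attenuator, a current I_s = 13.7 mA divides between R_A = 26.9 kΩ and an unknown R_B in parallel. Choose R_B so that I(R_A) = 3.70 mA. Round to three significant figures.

R_B ≈ 9.95 kΩ

The fraction through R_A equals R_B/(R_A+R_B).
With f = 0.2701, R_B = R_A · f/(1−f) = 26.9 × 0.3700 = 9.953 kΩ.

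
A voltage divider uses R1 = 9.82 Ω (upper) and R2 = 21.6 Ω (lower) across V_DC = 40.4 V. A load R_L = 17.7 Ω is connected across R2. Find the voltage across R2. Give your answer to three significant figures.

R2 ‖ R_L = (21.6 × 17.7)/(21.6 + 17.7) = 9.728 Ω.
Voltage divider with the loaded lower leg: V_out = 40.4 × 9.728/(9.82 + 9.728) = 40.4 × 0.4977 = 20.11 V.

V_out ≈ 20.1 V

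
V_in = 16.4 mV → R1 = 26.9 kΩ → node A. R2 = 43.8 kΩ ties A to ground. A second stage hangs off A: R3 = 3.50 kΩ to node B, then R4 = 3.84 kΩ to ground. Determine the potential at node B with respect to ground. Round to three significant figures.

Node A sees R2 in parallel with the series input of stage 2, R3 + R4 = 7.340 kΩ.
R2 ‖ (R3+R4) = 6.287 kΩ.
V_A = 16.4 × 6.287/(26.9 + 6.287) = 3.107 mV.
V_B = V_A × 0.5232 = 1.625 mV.

V_B ≈ 1.63 mV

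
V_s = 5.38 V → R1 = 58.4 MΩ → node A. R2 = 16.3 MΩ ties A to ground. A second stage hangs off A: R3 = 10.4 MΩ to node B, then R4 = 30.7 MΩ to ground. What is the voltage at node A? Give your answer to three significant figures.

V_A ≈ 0.896 V

The second stage (R3 + R4 = 41.10 MΩ) loads node A in parallel with R2.
R2 ‖ (R3+R4) = 11.67 MΩ.
So V_A = 5.38 × 0.1666 = 0.8961 V.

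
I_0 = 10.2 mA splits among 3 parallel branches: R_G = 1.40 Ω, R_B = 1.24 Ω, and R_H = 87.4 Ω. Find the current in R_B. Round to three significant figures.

I ≈ 5.37 mA

Conductances: ΣG = 1/1.40 + 1/1.24 + 1/87.4 = 1.532 (1/Ω).
Current divider: I(R_B) = I_0 · G_k/ΣG = 10.2 × (0.8065/1.532) = 10.2 × 0.5263 = 5.369 mA.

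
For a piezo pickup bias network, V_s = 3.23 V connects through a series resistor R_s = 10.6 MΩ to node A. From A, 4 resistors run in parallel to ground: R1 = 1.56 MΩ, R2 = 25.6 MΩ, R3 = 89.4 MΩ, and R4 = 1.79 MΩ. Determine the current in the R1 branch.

I ≈ 0.145 µA

Parallel bank: R_p = 1/(1/1.56 + 1/25.6 + 1/89.4 + 1/1.79) = 0.8000 MΩ.
V_A by voltage divider: V_A = 3.23 × 0.8000/(10.6 + 0.8000) = 0.2267 V.
I(R1) = V_A / R1 = 0.2267/1.56 = 0.1453 µA.
(Check via current divider: I_total = 0.2833 µA; share G_k/ΣG = 0.5128 → same result.)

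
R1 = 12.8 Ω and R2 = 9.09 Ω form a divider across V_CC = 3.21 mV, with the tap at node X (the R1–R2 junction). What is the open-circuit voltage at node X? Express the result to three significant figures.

V_th is the unloaded tap voltage: V_CC · R2/(R1+R2) = 3.21 × 0.4153 = 1.333 mV.

V_th ≈ 1.33 mV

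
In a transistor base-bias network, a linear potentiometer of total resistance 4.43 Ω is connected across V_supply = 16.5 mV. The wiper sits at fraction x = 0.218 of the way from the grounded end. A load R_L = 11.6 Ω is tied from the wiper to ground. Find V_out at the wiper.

V_out ≈ 3.38 mV

Split the track: R_lower = x·R_p = 0.9657 Ω, R_upper = (1−x)·R_p = 3.464 Ω.
(x·R_p) ‖ R_L = 0.8915 Ω.
V_out = 16.5 × 0.8915/(3.464 + 0.8915) = 3.377 mV.
(Unloaded: V_out = x·V_supply = 3.60 mV.)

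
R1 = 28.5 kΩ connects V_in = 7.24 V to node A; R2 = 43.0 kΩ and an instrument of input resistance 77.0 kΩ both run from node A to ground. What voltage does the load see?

The load sits in parallel with R2, giving an effective lower resistance R2' = R2·R_L/(R2+R_L) = 27.59 kΩ.
Now apply the divider: V_out = 7.24 × 0.4919 = 3.561 V.
(Unloaded it would be 4.35 V; the load pulls it down.)

V_out ≈ 3.56 V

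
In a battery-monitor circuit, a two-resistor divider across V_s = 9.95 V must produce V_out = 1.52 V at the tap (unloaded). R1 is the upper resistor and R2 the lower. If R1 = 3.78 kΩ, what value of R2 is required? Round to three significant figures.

Required fraction k = V_out/V_s = 0.1528.
So R2 = R1 · V_out/(V_s − V_out) = 3.78 × 1.52/(9.95 − 1.52) = 3.78 × 0.1803 = 0.6816 kΩ.

R2 ≈ 0.682 kΩ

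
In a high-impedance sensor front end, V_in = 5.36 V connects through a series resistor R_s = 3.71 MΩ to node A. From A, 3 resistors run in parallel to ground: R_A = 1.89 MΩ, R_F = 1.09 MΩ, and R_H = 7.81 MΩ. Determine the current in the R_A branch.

I ≈ 0.415 µA

Equivalent of the parallel group: R_p = 0.6351 MΩ.
V_A by voltage divider: V_A = 5.36 × 0.6351/(3.71 + 0.6351) = 0.7834 V.
Branch current I = V_A/R_A = 0.7834/1.89 = 0.4145 µA.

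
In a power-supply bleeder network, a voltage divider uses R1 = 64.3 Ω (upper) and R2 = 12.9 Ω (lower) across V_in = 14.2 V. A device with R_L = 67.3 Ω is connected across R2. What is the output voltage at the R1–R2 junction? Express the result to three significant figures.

R2 ‖ R_L = (12.9 × 67.3)/(12.9 + 67.3) = 10.83 Ω.
Voltage divider with the loaded lower leg: V_out = 14.2 × 10.83/(64.3 + 10.83) = 14.2 × 0.1441 = 2.046 V.

V_out ≈ 2.05 V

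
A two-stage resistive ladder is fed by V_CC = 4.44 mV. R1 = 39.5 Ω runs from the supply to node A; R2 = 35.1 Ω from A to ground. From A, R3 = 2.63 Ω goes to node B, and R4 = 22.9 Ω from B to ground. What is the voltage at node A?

The second stage (R3 + R4 = 25.53 Ω) loads node A in parallel with R2.
Effective lower resistance at A: R2 ‖ 25.53 = 14.78 Ω.
First divider: V_A = V_CC · 14.78/(39.5 + 14.78) = 1.209 mV.

V_A ≈ 1.21 mV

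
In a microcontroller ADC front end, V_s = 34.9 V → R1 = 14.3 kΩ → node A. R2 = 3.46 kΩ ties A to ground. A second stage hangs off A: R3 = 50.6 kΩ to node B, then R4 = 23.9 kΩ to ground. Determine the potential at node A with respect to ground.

Node A sees R2 in parallel with the series input of stage 2, R3 + R4 = 74.50 kΩ.
Effective lower resistance at A: R2 ‖ 74.50 = 3.306 kΩ.
So V_A = 34.9 × 0.1878 = 6.554 V.

V_A ≈ 6.55 V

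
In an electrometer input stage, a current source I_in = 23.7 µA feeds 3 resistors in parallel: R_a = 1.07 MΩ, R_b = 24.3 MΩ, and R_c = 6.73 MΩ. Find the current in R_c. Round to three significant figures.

ΣG = 1/1.07 + 1/24.3 + 1/6.73 = 1.124.
Current divider: I(R_c) = I_in · G_k/ΣG = 23.7 × (0.1486/1.124) = 23.7 × 0.1322 = 3.132 µA.

I ≈ 3.13 µA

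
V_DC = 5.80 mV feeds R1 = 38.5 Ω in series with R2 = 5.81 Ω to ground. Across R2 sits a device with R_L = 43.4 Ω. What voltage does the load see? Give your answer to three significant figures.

R2 ‖ R_L = (5.81 × 43.4)/(5.81 + 43.4) = 5.124 Ω.
Voltage divider with the loaded lower leg: V_out = 5.80 × 5.124/(38.5 + 5.124) = 5.80 × 0.1175 = 0.6813 mV.
(Unloaded it would be 0.761 mV; the load pulls it down.)

V_out ≈ 0.681 mV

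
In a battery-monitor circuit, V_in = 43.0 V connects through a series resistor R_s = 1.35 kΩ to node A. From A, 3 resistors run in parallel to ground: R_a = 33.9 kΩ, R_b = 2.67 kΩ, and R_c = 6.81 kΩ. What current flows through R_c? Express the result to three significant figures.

I ≈ 3.62 mA

Parallel bank: R_p = 1/(1/33.9 + 1/2.67 + 1/6.81) = 1.815 kΩ.
V_A = 43.0 × 1.815/3.165 = 24.66 V.
I(R_c) = V_A / R_c = 24.66/6.81 = 3.621 mA.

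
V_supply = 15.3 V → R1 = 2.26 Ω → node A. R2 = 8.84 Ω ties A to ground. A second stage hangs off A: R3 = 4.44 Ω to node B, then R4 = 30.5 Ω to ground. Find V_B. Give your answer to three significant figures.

Looking into the second stage from A: R3 + R4 = 34.94 Ω appears in parallel with R2.
Effective lower resistance at A: R2 ‖ 34.94 = 7.055 Ω.
First divider: V_A = V_supply · 7.055/(2.26 + 7.055) = 11.59 V.
Stage 2 is unloaded, so V_B = V_A · R4/(R3+R4) = 11.59 × 30.5/34.94 = 10.12 V.

V_B ≈ 10.1 V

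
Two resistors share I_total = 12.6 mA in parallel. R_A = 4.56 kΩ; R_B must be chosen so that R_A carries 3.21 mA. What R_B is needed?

Two-branch current divider: I_A = I_total · R_B/(R_A + R_B).
With f = 0.2548, R_B = R_A · f/(1−f) = 4.56 × 0.3419 = 1.559 kΩ.

R_B ≈ 1.56 kΩ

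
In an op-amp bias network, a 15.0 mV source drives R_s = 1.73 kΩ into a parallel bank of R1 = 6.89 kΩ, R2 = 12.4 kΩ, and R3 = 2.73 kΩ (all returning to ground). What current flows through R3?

Combine the parallel branches: R_p = (1/6.89 + 1/12.4 + 1/2.73)⁻¹ = 1.689 kΩ.
Node voltage V_A = V_CC · R_p/(R_s + R_p) = 15.0 × 0.4940 = 7.410 mV.
Branch current I = V_A/R3 = 7.410/2.73 = 2.714 µA.

I ≈ 2.71 µA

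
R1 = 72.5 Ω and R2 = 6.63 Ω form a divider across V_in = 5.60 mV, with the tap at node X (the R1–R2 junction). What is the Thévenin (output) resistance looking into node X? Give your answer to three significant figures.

R_th ≈ 6.07 Ω

Looking into X with the source shorted: R_th = R1·R2/(R1+R2) = 72.50 × 6.63/79.13 = 6.074 Ω.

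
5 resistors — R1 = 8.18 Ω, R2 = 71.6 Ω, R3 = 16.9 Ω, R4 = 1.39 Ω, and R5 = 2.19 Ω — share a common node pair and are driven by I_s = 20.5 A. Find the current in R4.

Total conductance ΣG = 1/8.18 + 1/71.6 + 1/16.9 + 1/1.39 + 1/2.19 = 1.371 (units of 1/Ω).
R4 takes the fraction G_k/ΣG = 0.7194/1.371 = 0.5246, so I = 20.5 × 0.5246 = 10.75 A.

I ≈ 10.8 A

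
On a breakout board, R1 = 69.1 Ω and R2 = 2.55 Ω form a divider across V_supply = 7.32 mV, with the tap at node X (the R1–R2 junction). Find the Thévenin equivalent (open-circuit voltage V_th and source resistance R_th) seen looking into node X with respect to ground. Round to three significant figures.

With X open, the divider is unloaded: V_th = 7.32 × 2.55/71.65 = 0.2605 mV.
Looking into X with the source shorted: R_th = R1·R2/(R1+R2) = 69.10 × 2.55/71.65 = 2.459 Ω.

V_th ≈ 0.261 mV, R_th ≈ 2.46 Ω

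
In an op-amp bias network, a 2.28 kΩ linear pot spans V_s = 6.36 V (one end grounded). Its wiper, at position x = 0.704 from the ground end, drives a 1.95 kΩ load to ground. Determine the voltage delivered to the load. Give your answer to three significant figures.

Lower segment x·R_p = 1.605 kΩ; upper segment (1−x)·R_p = 0.6749 kΩ.
(x·R_p) ‖ R_L = 0.8804 kΩ.
V_out = 6.36 × 0.8804/(0.6749 + 0.8804) = 3.600 V.

V_out ≈ 3.60 V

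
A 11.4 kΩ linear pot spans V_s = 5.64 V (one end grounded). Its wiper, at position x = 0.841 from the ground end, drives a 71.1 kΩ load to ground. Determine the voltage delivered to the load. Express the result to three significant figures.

V_out ≈ 4.64 V

Split the track: R_lower = x·R_p = 9.587 kΩ, R_upper = (1−x)·R_p = 1.813 kΩ.
Lower segment in parallel with the load: 9.587 ‖ 71.1 = 8.448 kΩ.
Then V_out = V_s · 8.448/(1.813 + 8.448) = 4.644 V.
(Unloaded: V_out = x·V_s = 4.74 V.)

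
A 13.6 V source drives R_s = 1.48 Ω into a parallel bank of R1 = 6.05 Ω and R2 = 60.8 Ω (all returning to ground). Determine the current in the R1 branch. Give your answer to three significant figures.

I ≈ 1.77 A

Combine the parallel branches: R_p = (1/6.05 + 1/60.8)⁻¹ = 5.502 Ω.
V_A by voltage divider: V_A = 13.6 × 5.502/(1.48 + 5.502) = 10.72 V.
I(R1) = V_A / R1 = 10.72/6.05 = 1.771 A.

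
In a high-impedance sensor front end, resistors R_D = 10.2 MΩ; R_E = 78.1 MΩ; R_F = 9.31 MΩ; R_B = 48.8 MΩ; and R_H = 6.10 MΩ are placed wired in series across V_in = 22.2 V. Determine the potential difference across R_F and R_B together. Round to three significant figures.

ΣR = 10.2 + 78.1 + 9.31 + 48.8 + 6.10 = 152.5 MΩ.
R_{R_F..R_B} = 9.31 + 48.8 = 58.11 MΩ.
Voltage divider: V = V_in · (58.11 / 152.5) = 22.2 × 0.3810 = 8.459 V.

V ≈ 8.46 V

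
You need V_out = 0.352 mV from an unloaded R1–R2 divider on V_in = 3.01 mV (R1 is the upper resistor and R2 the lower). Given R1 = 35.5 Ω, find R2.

R2 ≈ 4.70 Ω

Required fraction k = V_out/V_in = 0.1169.
Rearranging, R2 = R1·k/(1−k) = 35.5 × 0.1324 = 4.701 Ω.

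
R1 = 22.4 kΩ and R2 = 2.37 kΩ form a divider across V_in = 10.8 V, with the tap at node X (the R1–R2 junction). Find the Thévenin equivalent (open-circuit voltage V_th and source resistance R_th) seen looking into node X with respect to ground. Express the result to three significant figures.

V_th is the unloaded tap voltage: V_in · R2/(R1+R2) = 10.8 × 0.09568 = 1.033 V.
With V_in suppressed (replaced by a short), R_th = R1 ‖ R2 = (22.40 × 2.37)/(22.40 + 2.37) = 2.143 kΩ.

V_th ≈ 1.03 V, R_th ≈ 2.14 kΩ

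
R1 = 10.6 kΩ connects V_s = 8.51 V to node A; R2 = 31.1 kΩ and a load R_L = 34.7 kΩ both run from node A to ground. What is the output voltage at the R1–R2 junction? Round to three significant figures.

First combine the lower leg with the load: R2 ‖ R_L = 16.40 kΩ.
Then V_out = V_s · R2'/(R1 + R2') = 8.51 × 16.40/27.00 = 5.169 V.

V_out ≈ 5.17 V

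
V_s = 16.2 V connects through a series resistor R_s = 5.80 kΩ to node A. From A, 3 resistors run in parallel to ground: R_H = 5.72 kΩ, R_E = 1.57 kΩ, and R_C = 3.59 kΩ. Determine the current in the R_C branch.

Parallel bank: R_p = 1/(1/5.72 + 1/1.57 + 1/3.59) = 0.9172 kΩ.
V_A by voltage divider: V_A = 16.2 × 0.9172/(5.80 + 0.9172) = 2.212 V.
I(R_C) = V_A / R_C = 2.212/3.59 = 0.6161 mA.

I ≈ 0.616 mA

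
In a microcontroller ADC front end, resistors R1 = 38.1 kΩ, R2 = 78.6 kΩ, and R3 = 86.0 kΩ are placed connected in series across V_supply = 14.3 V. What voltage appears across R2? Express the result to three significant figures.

V ≈ 5.55 V

ΣR = 38.1 + 78.6 + 86.0 = 202.7 kΩ.
By the voltage-divider rule, V = 14.3 × 78.60/202.7 = 5.545 V.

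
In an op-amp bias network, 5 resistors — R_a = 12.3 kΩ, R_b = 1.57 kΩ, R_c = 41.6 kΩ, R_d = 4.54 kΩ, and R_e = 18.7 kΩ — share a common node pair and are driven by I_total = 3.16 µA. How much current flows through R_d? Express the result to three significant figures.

Total conductance ΣG = 1/12.3 + 1/1.57 + 1/41.6 + 1/4.54 + 1/18.7 = 1.016 (units of 1/kΩ).
R_d takes the fraction G_k/ΣG = 0.2203/1.016 = 0.2168, so I = 3.16 × 0.2168 = 0.6851 µA.

I ≈ 0.685 µA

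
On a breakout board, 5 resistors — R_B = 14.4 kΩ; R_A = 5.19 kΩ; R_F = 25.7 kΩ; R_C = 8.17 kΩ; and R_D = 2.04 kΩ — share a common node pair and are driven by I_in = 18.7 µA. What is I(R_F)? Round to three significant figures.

I ≈ 0.796 µA

Conductances: ΣG = 1/14.4 + 1/5.19 + 1/25.7 + 1/8.17 + 1/2.04 = 0.9136 (1/kΩ).
By the current-divider rule, I = I_in · G_k/ΣG = 18.7 × 0.04259 = 0.7964 µA.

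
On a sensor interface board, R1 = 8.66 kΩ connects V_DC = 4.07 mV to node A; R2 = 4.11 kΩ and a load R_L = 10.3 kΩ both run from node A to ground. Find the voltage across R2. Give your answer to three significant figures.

The load sits in parallel with R2, giving an effective lower resistance R2' = R2·R_L/(R2+R_L) = 2.938 kΩ.
Then V_out = V_DC · R2'/(R1 + R2') = 4.07 × 2.938/11.60 = 1.031 mV.

V_out ≈ 1.03 mV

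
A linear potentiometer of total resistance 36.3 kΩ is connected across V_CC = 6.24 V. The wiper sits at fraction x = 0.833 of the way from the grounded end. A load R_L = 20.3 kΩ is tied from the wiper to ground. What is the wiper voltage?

Lower segment x·R_p = 30.24 kΩ; upper segment (1−x)·R_p = 6.062 kΩ.
(x·R_p) ‖ R_L = 12.15 kΩ.
Then V_out = V_CC · 12.15/(6.062 + 12.15) = 4.162 V.

V_out ≈ 4.16 V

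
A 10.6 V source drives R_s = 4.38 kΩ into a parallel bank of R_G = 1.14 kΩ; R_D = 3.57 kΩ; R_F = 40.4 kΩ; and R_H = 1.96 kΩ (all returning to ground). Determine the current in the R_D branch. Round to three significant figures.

I ≈ 0.353 mA

Combine the parallel branches: R_p = (1/1.14 + 1/3.57 + 1/40.4 + 1/1.96)⁻¹ = 0.5909 kΩ.
V_A by voltage divider: V_A = 10.6 × 0.5909/(4.38 + 0.5909) = 1.260 V.
I(R_D) = V_A / R_D = 1.260/3.57 = 0.3530 mA.
(Equivalently: I_total = 2.132 mA, then current-divider fraction G_k/ΣG = 0.1655.)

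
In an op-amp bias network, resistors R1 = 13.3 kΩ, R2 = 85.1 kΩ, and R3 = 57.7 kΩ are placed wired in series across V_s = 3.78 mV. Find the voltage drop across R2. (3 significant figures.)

V ≈ 2.06 mV

Series total: ΣR = 13.3 + 85.1 + 57.7 = 156.1 kΩ.
Voltage divider: V = V_s · (85.10 / 156.1) = 3.78 × 0.5452 = 2.061 mV.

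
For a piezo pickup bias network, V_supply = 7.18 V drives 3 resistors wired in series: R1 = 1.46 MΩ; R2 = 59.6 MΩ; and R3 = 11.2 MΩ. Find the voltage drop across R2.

V ≈ 5.92 V

Series total: ΣR = 1.46 + 59.6 + 11.2 = 72.26 MΩ.
Voltage divider: V = V_supply · (59.60 / 72.26) = 7.18 × 0.8248 = 5.922 V.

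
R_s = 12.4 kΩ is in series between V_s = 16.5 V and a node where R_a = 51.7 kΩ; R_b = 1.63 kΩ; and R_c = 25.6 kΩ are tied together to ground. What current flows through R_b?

I ≈ 1.08 mA

Combine the parallel branches: R_p = (1/51.7 + 1/1.63 + 1/25.6)⁻¹ = 1.488 kΩ.
V_A by voltage divider: V_A = 16.5 × 1.488/(12.4 + 1.488) = 1.768 V.
Branch current I = V_A/R_b = 1.768/1.63 = 1.085 mA.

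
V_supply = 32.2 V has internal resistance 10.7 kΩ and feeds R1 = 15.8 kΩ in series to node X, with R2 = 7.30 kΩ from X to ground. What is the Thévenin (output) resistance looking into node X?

R1' = 10.7 + 15.8 = 26.50 kΩ (source resistance + R1).
Looking into X with the source shorted: R_th = R1'·R2/(R1'+R2) = 26.50 × 7.30/33.80 = 5.723 kΩ.

R_th ≈ 5.72 kΩ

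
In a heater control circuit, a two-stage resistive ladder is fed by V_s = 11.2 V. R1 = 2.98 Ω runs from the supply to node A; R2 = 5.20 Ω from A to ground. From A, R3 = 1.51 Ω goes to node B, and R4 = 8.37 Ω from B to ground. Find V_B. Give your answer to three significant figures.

V_B ≈ 5.06 V

Looking into the second stage from A: R3 + R4 = 9.880 Ω appears in parallel with R2.
R2 ‖ (R3+R4) = 3.407 Ω.
V_A = 11.2 × 3.407/(2.98 + 3.407) = 5.974 V.
V_B = V_A × 0.8472 = 5.061 V.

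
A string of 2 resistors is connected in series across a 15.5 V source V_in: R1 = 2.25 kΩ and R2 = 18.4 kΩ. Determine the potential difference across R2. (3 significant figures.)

Total series resistance ΣR = 2.25 + 18.4 = 20.65 kΩ.
Voltage divider: V = V_in · (18.40 / 20.65) = 15.5 × 0.8910 = 13.81 V.

V ≈ 13.8 V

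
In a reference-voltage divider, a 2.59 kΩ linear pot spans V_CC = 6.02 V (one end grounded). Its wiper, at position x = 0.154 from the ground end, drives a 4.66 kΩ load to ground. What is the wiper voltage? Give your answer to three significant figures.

Split the track: R_lower = x·R_p = 0.3989 kΩ, R_upper = (1−x)·R_p = 2.191 kΩ.
Lower segment in parallel with the load: 0.3989 ‖ 4.66 = 0.3674 kΩ.
Loaded-divider output: V_out = 6.02 × 0.1436 = 0.8645 V.

V_out ≈ 0.864 V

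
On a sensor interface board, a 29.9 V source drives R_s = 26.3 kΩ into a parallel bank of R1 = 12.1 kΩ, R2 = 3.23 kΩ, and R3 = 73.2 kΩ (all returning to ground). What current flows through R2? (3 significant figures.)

Combine the parallel branches: R_p = (1/12.1 + 1/3.23 + 1/73.2)⁻¹ = 2.464 kΩ.
V_A = 29.9 × 2.464/28.76 = 2.561 V.
Branch current I = V_A/R2 = 2.561/3.23 = 0.7929 mA.
(Check via current divider: I_total = 1.040 mA; share G_k/ΣG = 0.7627 → same result.)

I ≈ 0.793 mA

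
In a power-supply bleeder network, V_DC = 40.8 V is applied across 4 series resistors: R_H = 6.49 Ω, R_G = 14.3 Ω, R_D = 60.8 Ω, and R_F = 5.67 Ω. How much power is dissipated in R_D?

ΣR = 87.26 Ω → I = 40.8/87.26 = 0.4676 A.
P = I²R = 0.2186 × 60.8 = 13.29 W.

P ≈ 13.3 W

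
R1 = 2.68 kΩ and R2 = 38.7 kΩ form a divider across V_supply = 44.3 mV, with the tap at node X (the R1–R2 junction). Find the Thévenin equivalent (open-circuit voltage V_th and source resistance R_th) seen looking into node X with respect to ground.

V_th ≈ 41.4 mV, R_th ≈ 2.51 kΩ

With X open, the divider is unloaded: V_th = 44.3 × 38.7/41.38 = 41.43 mV.
With V_supply suppressed (replaced by a short), R_th = R1 ‖ R2 = (2.680 × 38.7)/(2.680 + 38.7) = 2.506 kΩ.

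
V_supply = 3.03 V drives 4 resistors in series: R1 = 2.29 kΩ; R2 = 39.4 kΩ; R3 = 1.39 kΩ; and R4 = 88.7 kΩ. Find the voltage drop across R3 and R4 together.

Series total: ΣR = 2.29 + 39.4 + 1.39 + 88.7 = 131.8 kΩ.
R_{R3..R4} = 1.39 + 88.7 = 90.09 kΩ.
Voltage divider: V = V_supply · (90.09 / 131.8) = 3.03 × 0.6836 = 2.071 V.

V ≈ 2.07 V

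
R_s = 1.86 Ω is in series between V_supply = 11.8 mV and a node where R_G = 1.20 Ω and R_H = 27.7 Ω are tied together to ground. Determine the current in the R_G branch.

I ≈ 3.76 mA

Combine the parallel branches: R_p = (1/1.20 + 1/27.7)⁻¹ = 1.150 Ω.
Node voltage V_A = V_supply · R_p/(R_s + R_p) = 11.8 × 0.3821 = 4.509 mV.
Branch current I = V_A/R_G = 4.509/1.20 = 3.757 mA.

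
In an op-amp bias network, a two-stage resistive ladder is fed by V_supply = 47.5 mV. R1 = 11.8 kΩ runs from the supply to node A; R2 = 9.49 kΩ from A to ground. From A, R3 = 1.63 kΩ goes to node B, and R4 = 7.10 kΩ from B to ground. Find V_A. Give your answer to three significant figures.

V_A ≈ 13.2 mV

Node A sees R2 in parallel with the series input of stage 2, R3 + R4 = 8.730 kΩ.
Effective lower resistance at A: R2 ‖ 8.730 = 4.547 kΩ.
So V_A = 47.5 × 0.2782 = 13.21 mV.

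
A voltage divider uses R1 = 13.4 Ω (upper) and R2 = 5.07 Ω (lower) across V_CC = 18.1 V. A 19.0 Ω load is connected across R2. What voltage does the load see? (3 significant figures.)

V_out ≈ 4.16 V

R2 ‖ R_L = (5.07 × 19.0)/(5.07 + 19.0) = 4.002 Ω.
Voltage divider with the loaded lower leg: V_out = 18.1 × 4.002/(13.4 + 4.002) = 18.1 × 0.2300 = 4.163 V.
(Unloaded it would be 4.97 V; the load pulls it down.)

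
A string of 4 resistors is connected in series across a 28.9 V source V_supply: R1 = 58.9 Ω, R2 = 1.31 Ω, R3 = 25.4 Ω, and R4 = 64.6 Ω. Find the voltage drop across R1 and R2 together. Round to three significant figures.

Series total: ΣR = 58.9 + 1.31 + 25.4 + 64.6 = 150.2 Ω.
R_{R1..R2} = 58.9 + 1.31 = 60.21 Ω.
By the voltage-divider rule, V = 28.9 × 60.21/150.2 = 11.58 V.

V ≈ 11.6 V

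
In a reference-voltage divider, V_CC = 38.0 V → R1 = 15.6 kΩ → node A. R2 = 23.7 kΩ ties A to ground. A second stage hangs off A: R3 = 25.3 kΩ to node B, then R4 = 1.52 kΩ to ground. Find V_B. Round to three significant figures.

Looking into the second stage from A: R3 + R4 = 26.82 kΩ appears in parallel with R2.
R2 ‖ (R3+R4) = 12.58 kΩ.
First divider: V_A = V_CC · 12.58/(15.6 + 12.58) = 16.97 V.
Then the unloaded second divider: V_B = V_A × R4/(R3+R4) = 16.97 × 0.05667 = 0.9615 V.

V_B ≈ 0.961 V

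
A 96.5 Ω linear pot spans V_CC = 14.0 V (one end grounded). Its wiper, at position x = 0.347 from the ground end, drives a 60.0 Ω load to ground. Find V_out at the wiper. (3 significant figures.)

V_out ≈ 3.56 V

Split the track: R_lower = x·R_p = 33.49 Ω, R_upper = (1−x)·R_p = 63.01 Ω.
R_L loads the lower segment: effective lower R = 21.49 Ω.
Loaded-divider output: V_out = 14.0 × 0.2543 = 3.560 V.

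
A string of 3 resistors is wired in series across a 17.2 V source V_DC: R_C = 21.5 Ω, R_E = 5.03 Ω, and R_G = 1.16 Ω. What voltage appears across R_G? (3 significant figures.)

V ≈ 0.721 V

ΣR = 21.5 + 5.03 + 1.16 = 27.69 Ω.
V = V_DC · R/ΣR = 17.2 × 0.04189 = 0.7205 V.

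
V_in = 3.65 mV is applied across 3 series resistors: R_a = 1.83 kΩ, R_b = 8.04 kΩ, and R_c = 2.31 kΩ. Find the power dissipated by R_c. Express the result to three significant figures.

The common current is I = 3.65/12.18 = 0.2997 µA.
P(R_c) = I²·R_c = (0.2997)² × 2.31 = 0.2074 nW.

P ≈ 0.207 nW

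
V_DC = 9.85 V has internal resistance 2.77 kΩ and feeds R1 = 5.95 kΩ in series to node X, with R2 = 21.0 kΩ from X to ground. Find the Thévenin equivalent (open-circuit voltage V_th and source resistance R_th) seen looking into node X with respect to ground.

R1' = 2.77 + 5.95 = 8.720 kΩ (source resistance + R1).
V_th is the unloaded tap voltage: V_DC · R2/(R1'+R2) = 9.85 × 0.7066 = 6.960 V.
Zeroing V_DC shorts the top of R1' to ground, so R_th = R1' ‖ R2 = 6.162 kΩ.

V_th ≈ 6.96 V, R_th ≈ 6.16 kΩ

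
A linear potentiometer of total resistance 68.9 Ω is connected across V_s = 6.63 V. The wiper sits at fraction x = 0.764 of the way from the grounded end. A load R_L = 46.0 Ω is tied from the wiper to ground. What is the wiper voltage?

Lower segment x·R_p = 52.64 Ω; upper segment (1−x)·R_p = 16.26 Ω.
(x·R_p) ‖ R_L = 24.55 Ω.
Then V_out = V_s · 24.55/(16.26 + 24.55) = 3.988 V.

V_out ≈ 3.99 V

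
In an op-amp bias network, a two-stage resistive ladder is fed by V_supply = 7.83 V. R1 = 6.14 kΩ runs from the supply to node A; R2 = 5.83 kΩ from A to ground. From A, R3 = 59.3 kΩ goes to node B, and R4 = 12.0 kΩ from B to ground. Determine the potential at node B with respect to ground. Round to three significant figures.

Node A sees R2 in parallel with the series input of stage 2, R3 + R4 = 71.30 kΩ.
Effective lower resistance at A: R2 ‖ 71.30 = 5.389 kΩ.
First divider: V_A = V_supply · 5.389/(6.14 + 5.389) = 3.660 V.
Then the unloaded second divider: V_B = V_A × R4/(R3+R4) = 3.660 × 0.1683 = 0.6160 V.

V_B ≈ 0.616 V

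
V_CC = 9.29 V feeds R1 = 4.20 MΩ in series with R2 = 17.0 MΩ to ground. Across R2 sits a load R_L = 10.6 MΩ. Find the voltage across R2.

V_out ≈ 5.65 V

First combine the lower leg with the load: R2 ‖ R_L = 6.529 MΩ.
Voltage divider with the loaded lower leg: V_out = 9.29 × 6.529/(4.20 + 6.529) = 9.29 × 0.6085 = 5.653 V.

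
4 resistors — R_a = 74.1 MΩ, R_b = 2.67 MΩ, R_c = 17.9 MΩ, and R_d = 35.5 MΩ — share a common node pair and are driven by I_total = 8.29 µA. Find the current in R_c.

Total conductance ΣG = 1/74.1 + 1/2.67 + 1/17.9 + 1/35.5 = 0.4721 (units of 1/MΩ).
By the current-divider rule, I = I_total · G_k/ΣG = 8.29 × 0.1183 = 0.9811 µA.

I ≈ 0.981 µA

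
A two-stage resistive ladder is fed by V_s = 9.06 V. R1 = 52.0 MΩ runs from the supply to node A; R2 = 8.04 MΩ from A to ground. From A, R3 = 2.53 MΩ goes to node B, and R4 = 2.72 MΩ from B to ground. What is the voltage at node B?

V_B ≈ 0.270 V

The second stage (R3 + R4 = 5.250 MΩ) loads node A in parallel with R2.
Effective lower resistance at A: R2 ‖ 5.250 = 3.176 MΩ.
So V_A = 9.06 × 0.05756 = 0.5215 V.
Then the unloaded second divider: V_B = V_A × R4/(R3+R4) = 0.5215 × 0.5181 = 0.2702 V.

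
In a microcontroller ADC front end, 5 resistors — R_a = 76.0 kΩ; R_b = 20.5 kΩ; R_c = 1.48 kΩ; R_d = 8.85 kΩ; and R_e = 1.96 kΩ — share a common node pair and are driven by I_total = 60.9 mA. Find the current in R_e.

I ≈ 22.8 mA

Total conductance ΣG = 1/76.0 + 1/20.5 + 1/1.48 + 1/8.85 + 1/1.96 = 1.361 (units of 1/kΩ).
By the current-divider rule, I = I_total · G_k/ΣG = 60.9 × 0.3749 = 22.83 mA.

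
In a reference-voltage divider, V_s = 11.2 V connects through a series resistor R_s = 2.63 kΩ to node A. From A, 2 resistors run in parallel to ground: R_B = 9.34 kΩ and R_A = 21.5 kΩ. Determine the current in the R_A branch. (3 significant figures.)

I ≈ 0.371 mA

Parallel bank: R_p = 1/(1/9.34 + 1/21.5) = 6.511 kΩ.
Node voltage V_A = V_s · R_p/(R_s + R_p) = 11.2 × 0.7123 = 7.978 V.
I(R_A) = V_A / R_A = 7.978/21.5 = 0.3711 mA.
(Check via current divider: I_total = 1.225 mA; share G_k/ΣG = 0.3029 → same result.)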